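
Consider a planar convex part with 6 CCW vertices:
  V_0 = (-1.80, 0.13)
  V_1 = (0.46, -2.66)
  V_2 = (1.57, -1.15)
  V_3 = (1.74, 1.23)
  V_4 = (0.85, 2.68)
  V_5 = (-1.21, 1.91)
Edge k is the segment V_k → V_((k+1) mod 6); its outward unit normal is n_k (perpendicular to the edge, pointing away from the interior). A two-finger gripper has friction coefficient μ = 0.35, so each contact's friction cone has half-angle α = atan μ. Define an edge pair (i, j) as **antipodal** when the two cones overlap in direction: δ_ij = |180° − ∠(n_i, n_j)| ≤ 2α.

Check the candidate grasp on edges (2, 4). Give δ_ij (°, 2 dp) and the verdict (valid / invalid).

α = atan 0.35 = 19.29°;  2α = 38.58°
edge 2: e_2 = (+0.17, +2.38);  n_2 = (+0.9975, -0.0712)
edge 4: e_4 = (-2.06, -0.77);  n_4 = (-0.3501, +0.9367)
∠(n_2, n_4) = 114.58°
δ = |180° − 114.58°| = 65.42°
65.42° > 2α = 38.58°  →  invalid

δ = 65.42°, invalid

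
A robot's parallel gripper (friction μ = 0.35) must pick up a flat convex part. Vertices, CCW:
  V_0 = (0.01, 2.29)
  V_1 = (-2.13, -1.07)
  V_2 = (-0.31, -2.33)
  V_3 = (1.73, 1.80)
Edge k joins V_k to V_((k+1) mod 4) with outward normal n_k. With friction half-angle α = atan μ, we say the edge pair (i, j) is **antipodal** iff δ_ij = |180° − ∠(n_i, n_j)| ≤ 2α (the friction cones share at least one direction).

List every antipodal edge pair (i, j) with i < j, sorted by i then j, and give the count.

count = 2; pairs: (0,2), (1,3)

α = atan 0.35 = 19.29°;  2α = 38.58°
n_0 = (-0.8435, +0.5372)
n_1 = (-0.5692, -0.8222)
n_2 = (+0.8966, -0.4429)
n_3 = (+0.2740, +0.9617)
  (0,1): δ = 92.20°  ·
  (0,2): δ = 6.21°  ✓
  (0,3): δ = 106.59°  ·
  (1,2): δ = 81.59°  ·
  (1,3): δ = 18.79°  ✓
  (2,3): δ = 79.61°  ·
antipodal pairs: 2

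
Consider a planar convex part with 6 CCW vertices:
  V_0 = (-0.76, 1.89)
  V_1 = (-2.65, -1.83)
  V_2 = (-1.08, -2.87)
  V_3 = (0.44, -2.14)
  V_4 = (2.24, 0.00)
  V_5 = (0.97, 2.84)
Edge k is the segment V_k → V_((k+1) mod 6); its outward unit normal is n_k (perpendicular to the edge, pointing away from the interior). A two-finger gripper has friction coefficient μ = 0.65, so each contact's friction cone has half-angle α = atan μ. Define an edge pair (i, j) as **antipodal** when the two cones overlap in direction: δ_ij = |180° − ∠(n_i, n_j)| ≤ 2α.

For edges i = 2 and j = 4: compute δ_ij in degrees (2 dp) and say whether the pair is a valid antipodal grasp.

δ = 91.56°, invalid

α = atan 0.65 = 33.02°;  2α = 66.05°
edge 2: e_2 = (+1.52, +0.73);  n_2 = (+0.4329, -0.9014)
edge 4: e_4 = (-1.27, +2.84);  n_4 = (+0.9129, +0.4082)
∠(n_2, n_4) = 88.44°
δ = |180° − 88.44°| = 91.56°
91.56° > 2α = 66.05°  →  invalid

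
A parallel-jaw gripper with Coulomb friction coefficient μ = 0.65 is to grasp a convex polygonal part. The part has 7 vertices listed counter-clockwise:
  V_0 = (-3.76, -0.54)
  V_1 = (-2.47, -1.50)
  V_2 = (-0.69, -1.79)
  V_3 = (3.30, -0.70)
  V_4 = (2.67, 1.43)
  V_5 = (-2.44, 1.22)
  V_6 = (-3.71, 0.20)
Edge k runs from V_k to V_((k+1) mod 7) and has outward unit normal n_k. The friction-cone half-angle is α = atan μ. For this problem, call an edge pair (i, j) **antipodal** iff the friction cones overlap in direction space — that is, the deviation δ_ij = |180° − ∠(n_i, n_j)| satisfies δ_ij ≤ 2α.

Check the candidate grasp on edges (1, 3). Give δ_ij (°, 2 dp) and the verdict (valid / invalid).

α = atan 0.65 = 33.02°;  2α = 66.05°
edge 1: e_1 = (+1.78, -0.29);  n_1 = (-0.1608, -0.9870)
edge 3: e_3 = (-0.63, +2.13);  n_3 = (+0.9589, +0.2836)
∠(n_1, n_3) = 115.73°
δ = |180° − 115.73°| = 64.27°
64.27° ≤ 2α = 66.05°  →  valid

δ = 64.27°, valid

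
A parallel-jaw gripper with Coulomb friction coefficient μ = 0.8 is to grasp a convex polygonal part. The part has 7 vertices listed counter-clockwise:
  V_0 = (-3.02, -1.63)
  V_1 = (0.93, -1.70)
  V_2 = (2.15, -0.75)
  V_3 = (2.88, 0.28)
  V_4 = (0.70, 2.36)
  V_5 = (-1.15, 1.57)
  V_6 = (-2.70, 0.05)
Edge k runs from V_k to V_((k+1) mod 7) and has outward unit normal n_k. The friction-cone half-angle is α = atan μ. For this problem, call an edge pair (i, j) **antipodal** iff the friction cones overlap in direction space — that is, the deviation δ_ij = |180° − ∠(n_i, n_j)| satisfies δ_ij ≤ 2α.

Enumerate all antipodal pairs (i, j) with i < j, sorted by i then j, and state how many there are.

α = atan 0.8 = 38.66°;  2α = 77.32°
n_0 = (-0.0177, -0.9998)
n_1 = (+0.6144, -0.7890)
n_2 = (+0.8159, -0.5782)
n_3 = (+0.6903, +0.7235)
n_4 = (-0.3927, +0.9197)
n_5 = (-0.7002, +0.7140)
n_6 = (-0.9823, +0.1871)
  (0,1): δ = 141.08°  ·
  (0,2): δ = 124.31°  ·
  (0,3): δ = 42.64°  ✓
  (0,4): δ = 24.14°  ✓
  (0,5): δ = 45.46°  ✓
  (0,6): δ = 80.23°  ·
  (1,2): δ = 163.23°  ·
  (1,3): δ = 81.56°  ·
  (1,4): δ = 14.78°  ✓
  (1,5): δ = 6.53°  ✓
  (1,6): δ = 41.31°  ✓
  (2,3): δ = 98.33°  ·
  (2,4): δ = 31.55°  ✓
  (2,5): δ = 10.23°  ✓
  (2,6): δ = 24.54°  ✓
  (3,4): δ = 113.22°  ·
  (3,5): δ = 91.90°  ·
  (3,6): δ = 57.13°  ✓
  (4,5): δ = 158.68°  ·
  (4,6): δ = 123.91°  ·
  (5,6): δ = 145.22°  ·
antipodal pairs: 10

count = 10; pairs: (0,3), (0,4), (0,5), (1,4), (1,5), (1,6), (2,4), (2,5), (2,6), (3,6)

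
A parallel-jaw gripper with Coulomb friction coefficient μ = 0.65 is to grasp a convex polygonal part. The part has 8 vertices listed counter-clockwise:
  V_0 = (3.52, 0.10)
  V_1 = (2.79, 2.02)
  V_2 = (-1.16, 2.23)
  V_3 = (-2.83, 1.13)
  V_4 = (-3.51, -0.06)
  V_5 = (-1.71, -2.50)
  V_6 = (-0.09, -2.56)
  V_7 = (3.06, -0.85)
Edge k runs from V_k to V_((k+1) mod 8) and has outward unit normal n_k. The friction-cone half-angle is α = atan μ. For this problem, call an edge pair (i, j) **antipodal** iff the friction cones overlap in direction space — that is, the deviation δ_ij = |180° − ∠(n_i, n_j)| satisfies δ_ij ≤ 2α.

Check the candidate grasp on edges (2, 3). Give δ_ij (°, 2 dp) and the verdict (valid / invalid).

δ = 153.12°, invalid

α = atan 0.65 = 33.02°;  2α = 66.05°
edge 2: e_2 = (-1.67, -1.10);  n_2 = (-0.5501, +0.8351)
edge 3: e_3 = (-0.68, -1.19);  n_3 = (-0.8682, +0.4961)
∠(n_2, n_3) = 26.88°
δ = |180° − 26.88°| = 153.12°
153.12° > 2α = 66.05°  →  invalid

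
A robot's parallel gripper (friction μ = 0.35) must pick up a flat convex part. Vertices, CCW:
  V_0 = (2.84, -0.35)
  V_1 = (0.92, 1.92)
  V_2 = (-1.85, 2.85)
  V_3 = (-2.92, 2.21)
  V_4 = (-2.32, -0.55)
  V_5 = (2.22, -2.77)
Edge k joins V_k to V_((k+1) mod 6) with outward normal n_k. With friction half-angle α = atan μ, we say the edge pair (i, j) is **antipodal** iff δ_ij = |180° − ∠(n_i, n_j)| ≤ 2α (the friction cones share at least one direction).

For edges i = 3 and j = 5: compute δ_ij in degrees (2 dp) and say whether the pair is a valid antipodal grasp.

δ = 26.63°, valid

α = atan 0.35 = 19.29°;  2α = 38.58°
edge 3: e_3 = (+0.60, -2.76);  n_3 = (-0.9772, -0.2124)
edge 5: e_5 = (+0.62, +2.42);  n_5 = (+0.9687, -0.2482)
∠(n_3, n_5) = 153.37°
δ = |180° − 153.37°| = 26.63°
26.63° ≤ 2α = 38.58°  →  valid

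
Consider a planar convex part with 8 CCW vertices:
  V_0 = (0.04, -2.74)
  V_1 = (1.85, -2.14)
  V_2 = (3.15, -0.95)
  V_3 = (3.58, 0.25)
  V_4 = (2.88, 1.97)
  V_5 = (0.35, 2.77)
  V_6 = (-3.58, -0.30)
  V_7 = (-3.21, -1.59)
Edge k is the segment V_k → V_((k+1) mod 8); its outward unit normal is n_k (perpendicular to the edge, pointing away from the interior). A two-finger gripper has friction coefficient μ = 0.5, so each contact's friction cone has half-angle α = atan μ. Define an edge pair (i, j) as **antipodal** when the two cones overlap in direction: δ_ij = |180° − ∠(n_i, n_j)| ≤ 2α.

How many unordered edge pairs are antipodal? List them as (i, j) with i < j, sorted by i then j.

count = 8; pairs: (0,4), (0,5), (1,5), (2,5), (2,6), (3,6), (3,7), (4,7)

α = atan 0.5 = 26.57°;  2α = 53.13°
n_0 = (+0.3147, -0.9492)
n_1 = (+0.6752, -0.7376)
n_2 = (+0.9414, -0.3373)
n_3 = (+0.9262, +0.3770)
n_4 = (+0.3015, +0.9535)
n_5 = (-0.6156, +0.7881)
n_6 = (-0.9612, -0.2757)
n_7 = (-0.3336, -0.9427)
  (0,1): δ = 155.87°  ·
  (0,2): δ = 128.05°  ·
  (0,3): δ = 86.19°  ·
  (0,4): δ = 35.89°  ✓
  (0,5): δ = 19.66°  ✓
  (0,6): δ = 87.66°  ·
  (0,7): δ = 142.17°  ·
  (1,2): δ = 152.18°  ·
  (1,3): δ = 110.33°  ·
  (1,4): δ = 60.02°  ·
  (1,5): δ = 4.47°  ✓
  (1,6): δ = 63.53°  ·
  (1,7): δ = 118.04°  ·
  (2,3): δ = 138.14°  ·
  (2,4): δ = 87.83°  ·
  (2,5): δ = 32.29°  ✓
  (2,6): δ = 35.72°  ✓
  (2,7): δ = 90.23°  ·
  (3,4): δ = 129.69°  ·
  (3,5): δ = 74.15°  ·
  (3,6): δ = 6.14°  ✓
  (3,7): δ = 48.37°  ✓
  (4,5): δ = 124.46°  ·
  (4,6): δ = 56.45°  ·
  (4,7): δ = 1.94°  ✓
  (5,6): δ = 111.99°  ·
  (5,7): δ = 57.48°  ·
  (6,7): δ = 125.49°  ·
antipodal pairs: 8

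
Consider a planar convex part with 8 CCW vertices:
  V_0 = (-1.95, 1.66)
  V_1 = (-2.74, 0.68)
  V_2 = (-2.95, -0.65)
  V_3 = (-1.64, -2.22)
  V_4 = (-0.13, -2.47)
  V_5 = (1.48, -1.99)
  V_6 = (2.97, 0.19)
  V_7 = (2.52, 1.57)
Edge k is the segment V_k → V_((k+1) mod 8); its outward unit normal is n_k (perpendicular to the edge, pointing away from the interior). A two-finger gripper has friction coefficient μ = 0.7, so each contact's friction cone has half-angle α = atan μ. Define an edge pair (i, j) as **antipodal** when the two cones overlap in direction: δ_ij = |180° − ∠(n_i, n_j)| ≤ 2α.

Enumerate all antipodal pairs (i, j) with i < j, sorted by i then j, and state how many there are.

α = atan 0.7 = 34.99°;  2α = 69.98°
n_0 = (-0.7785, +0.6276)
n_1 = (-0.9878, +0.1560)
n_2 = (-0.7678, -0.6407)
n_3 = (-0.1633, -0.9866)
n_4 = (+0.2857, -0.9583)
n_5 = (+0.8256, -0.5643)
n_6 = (+0.9507, +0.3100)
n_7 = (+0.0201, +0.9998)
  (0,1): δ = 150.10°  ·
  (0,2): δ = 101.29°  ·
  (0,3): δ = 60.53°  ✓
  (0,4): δ = 34.53°  ✓
  (0,5): δ = 4.52°  ✓
  (0,6): δ = 56.93°  ✓
  (0,7): δ = 127.72°  ·
  (1,2): δ = 131.19°  ·
  (1,3): δ = 90.43°  ·
  (1,4): δ = 64.43°  ✓
  (1,5): δ = 25.38°  ✓
  (1,6): δ = 27.03°  ✓
  (1,7): δ = 97.82°  ·
  (2,3): δ = 139.24°  ·
  (2,4): δ = 113.24°  ·
  (2,5): δ = 74.19°  ·
  (2,6): δ = 21.78°  ✓
  (2,7): δ = 49.01°  ✓
  (3,4): δ = 154.00°  ·
  (3,5): δ = 114.95°  ·
  (3,6): δ = 62.54°  ✓
  (3,7): δ = 8.25°  ✓
  (4,5): δ = 140.95°  ·
  (4,6): δ = 88.54°  ·
  (4,7): δ = 17.75°  ✓
  (5,6): δ = 127.59°  ·
  (5,7): δ = 56.80°  ✓
  (6,7): δ = 109.21°  ·
antipodal pairs: 13

count = 13; pairs: (0,3), (0,4), (0,5), (0,6), (1,4), (1,5), (1,6), (2,6), (2,7), (3,6), (3,7), (4,7), (5,7)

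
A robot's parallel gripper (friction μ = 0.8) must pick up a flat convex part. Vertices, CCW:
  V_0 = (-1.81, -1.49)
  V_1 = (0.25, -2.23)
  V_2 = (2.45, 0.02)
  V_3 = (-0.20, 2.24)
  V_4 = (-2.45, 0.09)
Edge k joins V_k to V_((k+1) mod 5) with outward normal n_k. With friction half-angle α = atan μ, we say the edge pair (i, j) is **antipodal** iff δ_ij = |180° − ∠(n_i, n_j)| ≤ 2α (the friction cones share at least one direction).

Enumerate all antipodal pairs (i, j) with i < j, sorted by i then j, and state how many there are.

count = 5; pairs: (0,2), (0,3), (1,3), (1,4), (2,4)

α = atan 0.8 = 38.66°;  2α = 77.32°
n_0 = (-0.3381, -0.9411)
n_1 = (+0.7150, -0.6991)
n_2 = (+0.6422, +0.7666)
n_3 = (-0.6909, +0.7230)
n_4 = (-0.9268, -0.3754)
  (0,1): δ = 114.60°  ·
  (0,2): δ = 20.19°  ✓
  (0,3): δ = 63.46°  ✓
  (0,4): δ = 131.81°  ·
  (1,2): δ = 85.60°  ·
  (1,3): δ = 1.95°  ✓
  (1,4): δ = 66.41°  ✓
  (2,3): δ = 96.35°  ·
  (2,4): δ = 27.99°  ✓
  (3,4): δ = 111.65°  ·
antipodal pairs: 5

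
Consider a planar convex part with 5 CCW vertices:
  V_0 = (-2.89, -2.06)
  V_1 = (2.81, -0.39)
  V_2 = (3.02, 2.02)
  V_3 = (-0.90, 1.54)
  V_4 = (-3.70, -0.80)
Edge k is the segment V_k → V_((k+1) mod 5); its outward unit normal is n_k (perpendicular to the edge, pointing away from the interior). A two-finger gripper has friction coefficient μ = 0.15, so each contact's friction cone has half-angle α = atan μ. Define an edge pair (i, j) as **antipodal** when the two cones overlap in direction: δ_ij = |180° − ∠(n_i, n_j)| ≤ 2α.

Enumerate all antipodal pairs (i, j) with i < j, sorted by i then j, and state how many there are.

α = atan 0.15 = 8.53°;  2α = 17.06°
n_0 = (+0.2812, -0.9597)
n_1 = (+0.9962, -0.0868)
n_2 = (-0.1215, +0.9926)
n_3 = (-0.6413, +0.7673)
n_4 = (-0.8412, -0.5408)
  (0,1): δ = 111.31°  ·
  (0,2): δ = 9.35°  ✓
  (0,3): δ = 23.56°  ·
  (0,4): δ = 106.41°  ·
  (1,2): δ = 78.04°  ·
  (1,3): δ = 45.13°  ·
  (1,4): δ = 37.72°  ·
  (2,3): δ = 147.10°  ·
  (2,4): δ = 64.25°  ·
  (3,4): δ = 97.15°  ·
antipodal pairs: 1

count = 1; pairs: (0,2)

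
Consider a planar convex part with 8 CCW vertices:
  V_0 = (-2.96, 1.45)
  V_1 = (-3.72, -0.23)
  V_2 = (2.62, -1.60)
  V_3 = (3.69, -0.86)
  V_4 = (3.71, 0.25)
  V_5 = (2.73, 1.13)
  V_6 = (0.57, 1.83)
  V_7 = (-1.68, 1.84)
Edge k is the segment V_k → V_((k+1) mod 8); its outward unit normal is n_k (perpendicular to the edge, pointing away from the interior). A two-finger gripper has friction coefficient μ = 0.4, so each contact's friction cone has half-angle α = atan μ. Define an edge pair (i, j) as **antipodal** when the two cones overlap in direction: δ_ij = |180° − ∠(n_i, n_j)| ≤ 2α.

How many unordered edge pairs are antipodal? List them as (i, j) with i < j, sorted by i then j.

count = 8; pairs: (0,2), (0,3), (1,4), (1,5), (1,6), (1,7), (2,6), (2,7)

α = atan 0.4 = 21.80°;  2α = 43.60°
n_0 = (-0.9111, +0.4122)
n_1 = (-0.2112, -0.9774)
n_2 = (+0.5688, -0.8225)
n_3 = (+0.9998, -0.0180)
n_4 = (+0.6681, +0.7440)
n_5 = (+0.3083, +0.9513)
n_6 = (+0.0044, +1.0000)
n_7 = (-0.2915, +0.9566)
  (0,1): δ = 77.85°  ·
  (0,2): δ = 30.99°  ✓
  (0,3): δ = 23.31°  ✓
  (0,4): δ = 72.42°  ·
  (0,5): δ = 96.38°  ·
  (0,6): δ = 114.09°  ·
  (0,7): δ = 131.29°  ·
  (1,2): δ = 133.14°  ·
  (1,3): δ = 78.84°  ·
  (1,4): δ = 29.73°  ✓
  (1,5): δ = 5.76°  ✓
  (1,6): δ = 11.94°  ✓
  (1,7): δ = 29.14°  ✓
  (2,3): δ = 125.70°  ·
  (2,4): δ = 76.59°  ·
  (2,5): δ = 52.62°  ·
  (2,6): δ = 34.92°  ✓
  (2,7): δ = 17.72°  ✓
  (3,4): δ = 130.89°  ·
  (3,5): δ = 106.92°  ·
  (3,6): δ = 89.22°  ·
  (3,7): δ = 72.02°  ·
  (4,5): δ = 156.03°  ·
  (4,6): δ = 138.33°  ·
  (4,7): δ = 121.13°  ·
  (5,6): δ = 162.30°  ·
  (5,7): δ = 145.10°  ·
  (6,7): δ = 162.80°  ·
antipodal pairs: 8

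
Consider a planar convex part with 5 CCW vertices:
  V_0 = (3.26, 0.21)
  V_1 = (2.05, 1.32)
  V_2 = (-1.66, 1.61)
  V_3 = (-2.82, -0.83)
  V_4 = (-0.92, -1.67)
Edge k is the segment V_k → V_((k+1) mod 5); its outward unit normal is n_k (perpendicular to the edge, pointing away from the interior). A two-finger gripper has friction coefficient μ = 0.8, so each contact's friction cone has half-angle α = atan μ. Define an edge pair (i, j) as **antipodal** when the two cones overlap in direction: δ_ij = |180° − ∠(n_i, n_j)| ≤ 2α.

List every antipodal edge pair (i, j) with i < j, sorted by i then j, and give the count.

α = atan 0.8 = 38.66°;  2α = 77.32°
n_0 = (+0.6760, +0.7369)
n_1 = (+0.0779, +0.9970)
n_2 = (-0.9031, +0.4294)
n_3 = (-0.4044, -0.9146)
n_4 = (+0.4102, -0.9120)
  (0,1): δ = 141.94°  ·
  (0,2): δ = 72.89°  ✓
  (0,3): δ = 18.68°  ✓
  (0,4): δ = 66.75°  ✓
  (1,2): δ = 110.96°  ·
  (1,3): δ = 19.38°  ✓
  (1,4): δ = 28.69°  ✓
  (2,3): δ = 88.42°  ·
  (2,4): δ = 40.36°  ✓
  (3,4): δ = 131.93°  ·
antipodal pairs: 6

count = 6; pairs: (0,2), (0,3), (0,4), (1,3), (1,4), (2,4)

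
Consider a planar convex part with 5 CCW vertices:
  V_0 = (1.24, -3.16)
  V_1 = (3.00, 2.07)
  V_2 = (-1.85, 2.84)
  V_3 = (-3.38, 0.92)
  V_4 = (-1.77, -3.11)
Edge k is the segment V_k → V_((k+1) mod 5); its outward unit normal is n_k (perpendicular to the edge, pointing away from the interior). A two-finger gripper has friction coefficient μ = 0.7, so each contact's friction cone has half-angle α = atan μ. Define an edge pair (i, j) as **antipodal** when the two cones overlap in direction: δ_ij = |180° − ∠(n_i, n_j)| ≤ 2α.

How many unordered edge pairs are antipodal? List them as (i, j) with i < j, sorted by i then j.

α = atan 0.7 = 34.99°;  2α = 69.98°
n_0 = (+0.9478, -0.3189)
n_1 = (+0.1568, +0.9876)
n_2 = (-0.7821, +0.6232)
n_3 = (-0.9286, -0.3710)
n_4 = (-0.0166, -0.9999)
  (0,1): δ = 80.42°  ·
  (0,2): δ = 19.95°  ✓
  (0,3): δ = 40.38°  ✓
  (0,4): δ = 107.65°  ·
  (1,2): δ = 119.53°  ·
  (1,3): δ = 59.20°  ✓
  (1,4): δ = 8.07°  ✓
  (2,3): δ = 119.67°  ·
  (2,4): δ = 52.40°  ✓
  (3,4): δ = 112.73°  ·
antipodal pairs: 5

count = 5; pairs: (0,2), (0,3), (1,3), (1,4), (2,4)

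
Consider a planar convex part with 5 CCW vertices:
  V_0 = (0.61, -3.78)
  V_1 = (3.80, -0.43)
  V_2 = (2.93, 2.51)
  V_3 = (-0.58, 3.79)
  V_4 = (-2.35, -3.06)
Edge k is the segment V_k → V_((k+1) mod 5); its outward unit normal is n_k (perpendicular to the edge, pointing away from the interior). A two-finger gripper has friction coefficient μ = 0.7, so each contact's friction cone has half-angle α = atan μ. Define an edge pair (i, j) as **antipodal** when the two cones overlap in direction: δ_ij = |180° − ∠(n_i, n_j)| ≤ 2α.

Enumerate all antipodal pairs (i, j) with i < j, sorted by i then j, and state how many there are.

α = atan 0.7 = 34.99°;  2α = 69.98°
n_0 = (+0.7242, -0.6896)
n_1 = (+0.9589, +0.2838)
n_2 = (+0.3426, +0.9395)
n_3 = (-0.9682, +0.2502)
n_4 = (-0.2364, -0.9717)
  (0,1): δ = 119.92°  ·
  (0,2): δ = 66.44°  ✓
  (0,3): δ = 29.11°  ✓
  (0,4): δ = 119.93°  ·
  (1,2): δ = 126.52°  ·
  (1,3): δ = 30.97°  ✓
  (1,4): δ = 59.84°  ✓
  (2,3): δ = 84.45°  ·
  (2,4): δ = 6.36°  ✓
  (3,4): δ = 89.18°  ·
antipodal pairs: 5

count = 5; pairs: (0,2), (0,3), (1,3), (1,4), (2,4)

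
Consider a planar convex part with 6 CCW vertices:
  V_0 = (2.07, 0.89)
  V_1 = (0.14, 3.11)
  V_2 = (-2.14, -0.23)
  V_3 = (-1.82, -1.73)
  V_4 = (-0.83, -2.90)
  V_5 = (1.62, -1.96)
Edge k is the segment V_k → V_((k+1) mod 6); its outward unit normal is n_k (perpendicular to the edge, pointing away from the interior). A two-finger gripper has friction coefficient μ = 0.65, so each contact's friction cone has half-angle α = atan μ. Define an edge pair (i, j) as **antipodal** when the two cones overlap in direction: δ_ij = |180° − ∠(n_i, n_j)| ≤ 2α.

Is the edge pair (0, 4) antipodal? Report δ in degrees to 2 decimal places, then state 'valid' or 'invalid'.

δ = 69.99°, invalid

α = atan 0.65 = 33.02°;  2α = 66.05°
edge 0: e_0 = (-1.93, +2.22);  n_0 = (+0.7547, +0.6561)
edge 4: e_4 = (+2.45, +0.94);  n_4 = (+0.3582, -0.9336)
∠(n_0, n_4) = 110.01°
δ = |180° − 110.01°| = 69.99°
69.99° > 2α = 66.05°  →  invalid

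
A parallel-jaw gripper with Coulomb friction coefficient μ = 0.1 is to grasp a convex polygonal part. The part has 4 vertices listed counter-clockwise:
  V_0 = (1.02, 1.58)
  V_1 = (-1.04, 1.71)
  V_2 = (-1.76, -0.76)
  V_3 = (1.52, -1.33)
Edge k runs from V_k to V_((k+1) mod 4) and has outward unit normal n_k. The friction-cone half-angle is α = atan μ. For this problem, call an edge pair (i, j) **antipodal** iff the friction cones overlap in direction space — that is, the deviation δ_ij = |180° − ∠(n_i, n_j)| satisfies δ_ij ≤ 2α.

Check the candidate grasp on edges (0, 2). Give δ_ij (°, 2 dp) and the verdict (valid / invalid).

α = atan 0.1 = 5.71°;  2α = 11.42°
edge 0: e_0 = (-2.06, +0.13);  n_0 = (+0.0630, +0.9980)
edge 2: e_2 = (+3.28, -0.57);  n_2 = (-0.1712, -0.9852)
∠(n_0, n_2) = 173.75°
δ = |180° − 173.75°| = 6.25°
6.25° ≤ 2α = 11.42°  →  valid

δ = 6.25°, valid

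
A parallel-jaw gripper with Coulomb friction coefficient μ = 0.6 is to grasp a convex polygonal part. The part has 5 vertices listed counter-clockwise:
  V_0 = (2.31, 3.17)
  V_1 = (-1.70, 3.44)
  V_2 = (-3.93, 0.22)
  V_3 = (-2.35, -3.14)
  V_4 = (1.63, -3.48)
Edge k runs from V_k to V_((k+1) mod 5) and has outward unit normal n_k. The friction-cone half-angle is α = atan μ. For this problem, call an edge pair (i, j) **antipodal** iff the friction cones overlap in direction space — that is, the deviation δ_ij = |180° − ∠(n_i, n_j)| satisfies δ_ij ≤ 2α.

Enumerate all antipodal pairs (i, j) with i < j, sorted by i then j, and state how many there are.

α = atan 0.6 = 30.96°;  2α = 61.93°
n_0 = (+0.0672, +0.9977)
n_1 = (-0.8221, +0.5693)
n_2 = (-0.9049, -0.4255)
n_3 = (-0.0851, -0.9964)
n_4 = (+0.9948, -0.1017)
  (0,1): δ = 120.85°  ·
  (0,2): δ = 60.96°  ✓
  (0,3): δ = 1.03°  ✓
  (0,4): δ = 88.01°  ·
  (1,2): δ = 120.11°  ·
  (1,3): δ = 60.18°  ✓
  (1,4): δ = 28.87°  ✓
  (2,3): δ = 120.07°  ·
  (2,4): δ = 31.02°  ✓
  (3,4): δ = 90.96°  ·
antipodal pairs: 5

count = 5; pairs: (0,2), (0,3), (1,3), (1,4), (2,4)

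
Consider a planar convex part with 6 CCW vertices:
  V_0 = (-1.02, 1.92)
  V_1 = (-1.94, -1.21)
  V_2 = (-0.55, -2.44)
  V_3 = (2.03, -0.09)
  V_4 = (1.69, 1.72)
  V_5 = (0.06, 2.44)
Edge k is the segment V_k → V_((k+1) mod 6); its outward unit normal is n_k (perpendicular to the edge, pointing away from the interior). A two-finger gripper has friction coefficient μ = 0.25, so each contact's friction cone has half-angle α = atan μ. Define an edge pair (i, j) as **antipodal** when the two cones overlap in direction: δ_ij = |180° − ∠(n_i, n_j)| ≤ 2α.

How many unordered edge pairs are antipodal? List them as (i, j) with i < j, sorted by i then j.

α = atan 0.25 = 14.04°;  2α = 28.07°
n_0 = (-0.9594, +0.2820)
n_1 = (-0.6627, -0.7489)
n_2 = (+0.6734, -0.7393)
n_3 = (+0.9828, +0.1846)
n_4 = (+0.4041, +0.9147)
n_5 = (-0.4338, +0.9010)
  (0,1): δ = 115.13°  ·
  (0,2): δ = 31.29°  ·
  (0,3): δ = 27.02°  ✓
  (0,4): δ = 82.55°  ·
  (0,5): δ = 132.09°  ·
  (1,2): δ = 96.17°  ·
  (1,3): δ = 37.86°  ·
  (1,4): δ = 17.67°  ✓
  (1,5): δ = 67.22°  ·
  (2,3): δ = 121.69°  ·
  (2,4): δ = 66.16°  ·
  (2,5): δ = 16.62°  ✓
  (3,4): δ = 124.47°  ·
  (3,5): δ = 74.93°  ·
  (4,5): δ = 130.46°  ·
antipodal pairs: 3

count = 3; pairs: (0,3), (1,4), (2,5)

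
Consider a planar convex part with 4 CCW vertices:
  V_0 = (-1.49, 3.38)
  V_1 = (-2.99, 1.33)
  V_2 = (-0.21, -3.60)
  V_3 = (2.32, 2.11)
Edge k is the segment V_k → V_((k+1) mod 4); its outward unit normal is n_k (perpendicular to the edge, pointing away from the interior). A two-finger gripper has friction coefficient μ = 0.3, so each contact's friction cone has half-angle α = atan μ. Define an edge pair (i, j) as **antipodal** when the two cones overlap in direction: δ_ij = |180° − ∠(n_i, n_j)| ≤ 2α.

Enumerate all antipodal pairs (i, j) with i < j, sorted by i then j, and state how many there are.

α = atan 0.3 = 16.70°;  2α = 33.40°
n_0 = (-0.8070, +0.5905)
n_1 = (-0.8711, -0.4912)
n_2 = (+0.9143, -0.4051)
n_3 = (+0.3162, +0.9487)
  (0,1): δ = 114.39°  ·
  (0,2): δ = 12.30°  ✓
  (0,3): δ = 107.76°  ·
  (1,2): δ = 53.32°  ·
  (1,3): δ = 42.15°  ·
  (2,3): δ = 84.54°  ·
antipodal pairs: 1

count = 1; pairs: (0,2)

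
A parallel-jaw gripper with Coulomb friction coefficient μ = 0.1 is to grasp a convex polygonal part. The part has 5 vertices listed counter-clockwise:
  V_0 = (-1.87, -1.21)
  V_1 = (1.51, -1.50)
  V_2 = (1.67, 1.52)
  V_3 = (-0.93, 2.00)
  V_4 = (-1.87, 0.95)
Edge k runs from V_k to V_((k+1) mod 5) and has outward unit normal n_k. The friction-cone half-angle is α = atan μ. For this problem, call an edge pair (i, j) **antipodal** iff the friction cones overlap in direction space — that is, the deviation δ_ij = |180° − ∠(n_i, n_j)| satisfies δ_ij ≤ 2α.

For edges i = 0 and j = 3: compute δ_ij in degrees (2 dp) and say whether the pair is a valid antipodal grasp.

δ = 53.07°, invalid

α = atan 0.1 = 5.71°;  2α = 11.42°
edge 0: e_0 = (+3.38, -0.29);  n_0 = (-0.0855, -0.9963)
edge 3: e_3 = (-0.94, -1.05);  n_3 = (-0.7451, +0.6670)
∠(n_0, n_3) = 126.93°
δ = |180° − 126.93°| = 53.07°
53.07° > 2α = 11.42°  →  invalid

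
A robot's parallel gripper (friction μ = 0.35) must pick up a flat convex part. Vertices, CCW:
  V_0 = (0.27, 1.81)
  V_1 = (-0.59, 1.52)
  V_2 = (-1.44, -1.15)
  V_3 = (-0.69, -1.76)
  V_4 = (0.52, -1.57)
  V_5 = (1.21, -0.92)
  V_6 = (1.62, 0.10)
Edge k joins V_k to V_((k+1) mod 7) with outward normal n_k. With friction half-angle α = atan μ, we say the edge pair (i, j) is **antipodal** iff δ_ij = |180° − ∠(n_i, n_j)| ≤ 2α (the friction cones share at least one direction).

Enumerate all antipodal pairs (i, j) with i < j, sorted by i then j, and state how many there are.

count = 5; pairs: (0,3), (0,4), (1,4), (1,5), (2,6)

α = atan 0.35 = 19.29°;  2α = 38.58°
n_0 = (-0.3195, +0.9476)
n_1 = (-0.9529, +0.3034)
n_2 = (-0.6310, -0.7758)
n_3 = (+0.1551, -0.9879)
n_4 = (+0.6857, -0.7279)
n_5 = (+0.9278, -0.3730)
n_6 = (+0.7849, +0.6196)
  (0,1): δ = 126.29°  ·
  (0,2): δ = 57.76°  ·
  (0,3): δ = 9.71°  ✓
  (0,4): δ = 24.66°  ✓
  (0,5): δ = 49.47°  ·
  (0,6): δ = 109.66°  ·
  (1,2): δ = 111.46°  ·
  (1,3): δ = 63.42°  ·
  (1,4): δ = 29.05°  ✓
  (1,5): δ = 4.24°  ✓
  (1,6): δ = 55.95°  ·
  (2,3): δ = 131.95°  ·
  (2,4): δ = 97.59°  ·
  (2,5): δ = 72.78°  ·
  (2,6): δ = 12.59°  ✓
  (3,4): δ = 145.63°  ·
  (3,5): δ = 120.82°  ·
  (3,6): δ = 60.63°  ·
  (4,5): δ = 155.19°  ·
  (4,6): δ = 95.00°  ·
  (5,6): δ = 119.81°  ·
antipodal pairs: 5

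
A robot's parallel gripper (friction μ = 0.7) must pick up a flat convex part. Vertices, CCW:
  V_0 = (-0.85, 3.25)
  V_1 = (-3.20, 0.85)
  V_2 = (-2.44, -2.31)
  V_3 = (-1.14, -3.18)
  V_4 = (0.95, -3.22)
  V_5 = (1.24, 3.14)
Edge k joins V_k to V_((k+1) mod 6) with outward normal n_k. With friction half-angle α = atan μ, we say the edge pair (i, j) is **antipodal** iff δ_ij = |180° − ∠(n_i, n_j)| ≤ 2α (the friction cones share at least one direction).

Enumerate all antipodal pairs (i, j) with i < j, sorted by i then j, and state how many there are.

count = 6; pairs: (0,3), (0,4), (1,4), (2,4), (2,5), (3,5)

α = atan 0.7 = 34.99°;  2α = 69.98°
n_0 = (-0.7145, +0.6996)
n_1 = (-0.9723, -0.2338)
n_2 = (-0.5562, -0.8311)
n_3 = (-0.0191, -0.9998)
n_4 = (+0.9990, -0.0456)
n_5 = (+0.0526, +0.9986)
  (0,1): δ = 122.08°  ·
  (0,2): δ = 79.39°  ·
  (0,3): δ = 46.70°  ✓
  (0,4): δ = 41.79°  ✓
  (0,5): δ = 131.38°  ·
  (1,2): δ = 137.31°  ·
  (1,3): δ = 104.62°  ·
  (1,4): δ = 16.13°  ✓
  (1,5): δ = 73.46°  ·
  (2,3): δ = 147.30°  ·
  (2,4): δ = 58.82°  ✓
  (2,5): δ = 30.78°  ✓
  (3,4): δ = 91.51°  ·
  (3,5): δ = 1.92°  ✓
  (4,5): δ = 90.40°  ·
antipodal pairs: 6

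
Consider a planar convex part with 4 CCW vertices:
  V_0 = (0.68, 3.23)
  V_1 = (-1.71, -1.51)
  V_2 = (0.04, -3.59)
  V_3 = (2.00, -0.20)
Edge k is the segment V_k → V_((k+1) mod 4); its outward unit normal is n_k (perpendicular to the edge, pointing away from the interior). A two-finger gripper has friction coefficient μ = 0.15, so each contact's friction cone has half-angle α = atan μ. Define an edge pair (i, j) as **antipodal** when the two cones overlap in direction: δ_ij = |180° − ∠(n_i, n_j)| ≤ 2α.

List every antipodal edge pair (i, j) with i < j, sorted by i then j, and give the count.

α = atan 0.15 = 8.53°;  2α = 17.06°
n_0 = (-0.8929, +0.4502)
n_1 = (-0.7652, -0.6438)
n_2 = (+0.8657, -0.5005)
n_3 = (+0.9333, +0.3592)
  (0,1): δ = 113.17°  ·
  (0,2): δ = 3.28°  ✓
  (0,3): δ = 47.81°  ·
  (1,2): δ = 70.11°  ·
  (1,3): δ = 19.03°  ·
  (2,3): δ = 128.92°  ·
antipodal pairs: 1

count = 1; pairs: (0,2)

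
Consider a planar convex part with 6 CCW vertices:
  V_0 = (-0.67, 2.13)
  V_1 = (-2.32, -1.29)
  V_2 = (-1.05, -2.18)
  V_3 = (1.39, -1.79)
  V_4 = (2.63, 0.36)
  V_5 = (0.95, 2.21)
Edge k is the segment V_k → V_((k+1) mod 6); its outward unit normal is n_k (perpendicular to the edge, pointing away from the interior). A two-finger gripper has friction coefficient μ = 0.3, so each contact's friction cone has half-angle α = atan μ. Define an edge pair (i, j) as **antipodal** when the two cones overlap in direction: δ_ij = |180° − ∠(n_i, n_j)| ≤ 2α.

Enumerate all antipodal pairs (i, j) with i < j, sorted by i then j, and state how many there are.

α = atan 0.3 = 16.70°;  2α = 33.40°
n_0 = (-0.9007, +0.4345)
n_1 = (-0.5739, -0.8189)
n_2 = (+0.1578, -0.9875)
n_3 = (+0.8663, -0.4996)
n_4 = (+0.7403, +0.6723)
n_5 = (-0.0493, +0.9988)
  (0,1): δ = 99.27°  ·
  (0,2): δ = 55.16°  ·
  (0,3): δ = 4.22°  ✓
  (0,4): δ = 68.00°  ·
  (0,5): δ = 118.58°  ·
  (1,2): δ = 135.90°  ·
  (1,3): δ = 84.95°  ·
  (1,4): δ = 12.73°  ✓
  (1,5): δ = 37.85°  ·
  (2,3): δ = 129.06°  ·
  (2,4): δ = 56.84°  ·
  (2,5): δ = 6.25°  ✓
  (3,4): δ = 107.78°  ·
  (3,5): δ = 57.20°  ·
  (4,5): δ = 129.42°  ·
antipodal pairs: 3

count = 3; pairs: (0,3), (1,4), (2,5)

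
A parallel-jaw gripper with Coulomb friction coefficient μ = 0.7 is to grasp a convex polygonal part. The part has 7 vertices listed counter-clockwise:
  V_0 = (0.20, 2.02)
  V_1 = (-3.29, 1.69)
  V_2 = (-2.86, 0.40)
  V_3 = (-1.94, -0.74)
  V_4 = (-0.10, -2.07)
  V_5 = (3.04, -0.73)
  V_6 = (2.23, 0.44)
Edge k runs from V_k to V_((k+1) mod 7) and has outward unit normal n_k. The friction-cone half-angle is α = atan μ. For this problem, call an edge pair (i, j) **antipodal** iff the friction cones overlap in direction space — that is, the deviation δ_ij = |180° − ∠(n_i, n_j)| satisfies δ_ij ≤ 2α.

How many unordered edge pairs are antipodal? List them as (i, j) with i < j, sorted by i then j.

α = atan 0.7 = 34.99°;  2α = 69.98°
n_0 = (-0.0941, +0.9956)
n_1 = (-0.9487, -0.3162)
n_2 = (-0.7782, -0.6280)
n_3 = (-0.5858, -0.8104)
n_4 = (+0.3925, -0.9197)
n_5 = (+0.8222, +0.5692)
n_6 = (+0.6142, +0.7891)
  (0,1): δ = 76.97°  ·
  (0,2): δ = 56.50°  ✓
  (0,3): δ = 41.26°  ✓
  (0,4): δ = 17.71°  ✓
  (0,5): δ = 119.29°  ·
  (0,6): δ = 136.70°  ·
  (1,2): δ = 159.53°  ·
  (1,3): δ = 144.30°  ·
  (1,4): δ = 85.32°  ·
  (1,5): δ = 16.26°  ✓
  (1,6): δ = 33.67°  ✓
  (2,3): δ = 164.76°  ·
  (2,4): δ = 105.79°  ·
  (2,5): δ = 4.21°  ✓
  (2,6): δ = 13.20°  ✓
  (3,4): δ = 121.03°  ·
  (3,5): δ = 19.44°  ✓
  (3,6): δ = 2.03°  ✓
  (4,5): δ = 78.42°  ·
  (4,6): δ = 61.00°  ✓
  (5,6): δ = 162.59°  ·
antipodal pairs: 10

count = 10; pairs: (0,2), (0,3), (0,4), (1,5), (1,6), (2,5), (2,6), (3,5), (3,6), (4,6)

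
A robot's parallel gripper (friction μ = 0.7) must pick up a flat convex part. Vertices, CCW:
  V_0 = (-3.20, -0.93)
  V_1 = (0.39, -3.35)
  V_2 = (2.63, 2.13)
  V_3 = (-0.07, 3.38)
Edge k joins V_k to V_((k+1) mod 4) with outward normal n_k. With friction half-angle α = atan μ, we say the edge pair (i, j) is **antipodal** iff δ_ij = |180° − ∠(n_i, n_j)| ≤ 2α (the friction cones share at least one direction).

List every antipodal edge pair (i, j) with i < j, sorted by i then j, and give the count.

α = atan 0.7 = 34.99°;  2α = 69.98°
n_0 = (-0.5590, -0.8292)
n_1 = (+0.9257, -0.3784)
n_2 = (+0.4201, +0.9075)
n_3 = (-0.8091, +0.5876)
  (0,1): δ = 78.25°  ·
  (0,2): δ = 9.14°  ✓
  (0,3): δ = 88.00°  ·
  (1,2): δ = 92.61°  ·
  (1,3): δ = 13.76°  ✓
  (2,3): δ = 101.15°  ·
antipodal pairs: 2

count = 2; pairs: (0,2), (1,3)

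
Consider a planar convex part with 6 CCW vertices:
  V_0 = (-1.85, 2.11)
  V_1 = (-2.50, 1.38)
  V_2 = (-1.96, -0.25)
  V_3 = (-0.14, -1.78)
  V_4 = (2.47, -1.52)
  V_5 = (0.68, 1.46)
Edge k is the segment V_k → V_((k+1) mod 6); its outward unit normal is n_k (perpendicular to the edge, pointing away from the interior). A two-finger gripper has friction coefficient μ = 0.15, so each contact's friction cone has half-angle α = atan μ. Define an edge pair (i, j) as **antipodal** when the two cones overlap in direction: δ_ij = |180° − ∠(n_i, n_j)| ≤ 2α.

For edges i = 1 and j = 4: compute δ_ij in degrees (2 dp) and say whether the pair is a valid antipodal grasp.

α = atan 0.15 = 8.53°;  2α = 17.06°
edge 1: e_1 = (+0.54, -1.63);  n_1 = (-0.9493, -0.3145)
edge 4: e_4 = (-1.79, +2.98);  n_4 = (+0.8572, +0.5149)
∠(n_1, n_4) = 167.34°
δ = |180° − 167.34°| = 12.66°
12.66° ≤ 2α = 17.06°  →  valid

δ = 12.66°, valid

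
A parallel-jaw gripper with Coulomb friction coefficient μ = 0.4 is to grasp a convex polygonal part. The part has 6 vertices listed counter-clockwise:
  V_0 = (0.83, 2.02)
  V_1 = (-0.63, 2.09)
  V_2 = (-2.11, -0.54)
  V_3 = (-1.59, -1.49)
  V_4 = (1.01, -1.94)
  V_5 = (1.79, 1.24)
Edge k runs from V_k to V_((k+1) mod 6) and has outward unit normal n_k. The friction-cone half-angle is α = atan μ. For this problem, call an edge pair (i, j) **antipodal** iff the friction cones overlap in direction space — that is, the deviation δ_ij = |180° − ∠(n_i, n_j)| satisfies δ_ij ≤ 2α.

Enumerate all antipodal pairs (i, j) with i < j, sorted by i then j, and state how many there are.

count = 5; pairs: (0,3), (1,4), (2,4), (2,5), (3,5)

α = atan 0.4 = 21.80°;  2α = 43.60°
n_0 = (+0.0479, +0.9989)
n_1 = (-0.8715, +0.4904)
n_2 = (-0.8772, -0.4801)
n_3 = (-0.1705, -0.9854)
n_4 = (+0.9712, -0.2382)
n_5 = (+0.6306, +0.7761)
  (0,1): δ = 116.62°  ·
  (0,2): δ = 58.56°  ·
  (0,3): δ = 7.07°  ✓
  (0,4): δ = 78.96°  ·
  (0,5): δ = 143.65°  ·
  (1,2): δ = 121.94°  ·
  (1,3): δ = 70.45°  ·
  (1,4): δ = 15.59°  ✓
  (1,5): δ = 80.27°  ·
  (2,3): δ = 128.51°  ·
  (2,4): δ = 42.48°  ✓
  (2,5): δ = 22.21°  ✓
  (3,4): δ = 93.96°  ·
  (3,5): δ = 29.27°  ✓
  (4,5): δ = 115.31°  ·
antipodal pairs: 5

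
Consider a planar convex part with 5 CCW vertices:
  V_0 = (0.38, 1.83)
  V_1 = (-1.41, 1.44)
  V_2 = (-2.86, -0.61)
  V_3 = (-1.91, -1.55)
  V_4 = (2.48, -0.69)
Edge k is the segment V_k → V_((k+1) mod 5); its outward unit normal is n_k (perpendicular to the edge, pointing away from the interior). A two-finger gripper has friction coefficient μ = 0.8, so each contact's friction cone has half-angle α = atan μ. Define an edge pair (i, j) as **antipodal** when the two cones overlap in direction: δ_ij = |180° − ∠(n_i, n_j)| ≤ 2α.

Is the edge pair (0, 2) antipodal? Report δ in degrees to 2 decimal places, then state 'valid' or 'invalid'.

α = atan 0.8 = 38.66°;  2α = 77.32°
edge 0: e_0 = (-1.79, -0.39);  n_0 = (-0.2129, +0.9771)
edge 2: e_2 = (+0.95, -0.94);  n_2 = (-0.7034, -0.7108)
∠(n_0, n_2) = 123.01°
δ = |180° − 123.01°| = 56.99°
56.99° ≤ 2α = 77.32°  →  valid

δ = 56.99°, valid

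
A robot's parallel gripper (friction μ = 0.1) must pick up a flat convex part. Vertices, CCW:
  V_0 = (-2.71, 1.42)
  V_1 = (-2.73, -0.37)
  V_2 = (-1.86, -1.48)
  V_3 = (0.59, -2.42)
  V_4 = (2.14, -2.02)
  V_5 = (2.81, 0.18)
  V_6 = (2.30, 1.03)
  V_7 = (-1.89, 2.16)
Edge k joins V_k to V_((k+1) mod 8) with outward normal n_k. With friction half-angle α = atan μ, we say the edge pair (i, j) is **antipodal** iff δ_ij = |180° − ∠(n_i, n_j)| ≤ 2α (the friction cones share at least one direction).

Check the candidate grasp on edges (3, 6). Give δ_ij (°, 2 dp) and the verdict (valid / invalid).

α = atan 0.1 = 5.71°;  2α = 11.42°
edge 3: e_3 = (+1.55, +0.40);  n_3 = (+0.2499, -0.9683)
edge 6: e_6 = (-4.19, +1.13);  n_6 = (+0.2604, +0.9655)
∠(n_3, n_6) = 150.44°
δ = |180° − 150.44°| = 29.56°
29.56° > 2α = 11.42°  →  invalid

δ = 29.56°, invalid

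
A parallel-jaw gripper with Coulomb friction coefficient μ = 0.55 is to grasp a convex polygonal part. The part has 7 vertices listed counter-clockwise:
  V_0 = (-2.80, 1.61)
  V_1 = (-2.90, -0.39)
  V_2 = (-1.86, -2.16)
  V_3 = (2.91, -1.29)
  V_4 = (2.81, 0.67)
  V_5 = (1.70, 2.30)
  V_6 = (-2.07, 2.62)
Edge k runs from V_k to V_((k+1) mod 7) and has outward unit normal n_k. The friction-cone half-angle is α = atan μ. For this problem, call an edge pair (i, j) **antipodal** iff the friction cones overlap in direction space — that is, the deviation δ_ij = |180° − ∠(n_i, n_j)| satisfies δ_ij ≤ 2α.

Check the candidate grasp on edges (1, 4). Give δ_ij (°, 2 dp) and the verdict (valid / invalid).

δ = 3.82°, valid

α = atan 0.55 = 28.81°;  2α = 57.62°
edge 1: e_1 = (+1.04, -1.77);  n_1 = (-0.8622, -0.5066)
edge 4: e_4 = (-1.11, +1.63);  n_4 = (+0.8265, +0.5629)
∠(n_1, n_4) = 176.18°
δ = |180° − 176.18°| = 3.82°
3.82° ≤ 2α = 57.62°  →  valid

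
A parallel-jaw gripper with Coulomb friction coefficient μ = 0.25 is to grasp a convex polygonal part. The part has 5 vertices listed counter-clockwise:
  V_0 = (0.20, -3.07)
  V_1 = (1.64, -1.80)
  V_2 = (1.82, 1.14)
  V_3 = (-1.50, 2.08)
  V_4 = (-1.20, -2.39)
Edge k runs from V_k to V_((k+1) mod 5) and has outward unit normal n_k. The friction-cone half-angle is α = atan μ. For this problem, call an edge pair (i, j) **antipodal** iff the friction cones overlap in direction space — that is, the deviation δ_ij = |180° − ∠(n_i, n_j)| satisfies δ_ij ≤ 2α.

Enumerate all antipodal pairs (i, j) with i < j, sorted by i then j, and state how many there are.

α = atan 0.25 = 14.04°;  2α = 28.07°
n_0 = (+0.6614, -0.7500)
n_1 = (+0.9981, -0.0611)
n_2 = (+0.2724, +0.9622)
n_3 = (-0.9978, -0.0670)
n_4 = (-0.4369, -0.8995)
  (0,1): δ = 134.91°  ·
  (0,2): δ = 57.22°  ·
  (0,3): δ = 52.43°  ·
  (0,4): δ = 112.68°  ·
  (1,2): δ = 102.31°  ·
  (1,3): δ = 7.34°  ✓
  (1,4): δ = 67.60°  ·
  (2,3): δ = 70.35°  ·
  (2,4): δ = 10.10°  ✓
  (3,4): δ = 119.75°  ·
antipodal pairs: 2

count = 2; pairs: (1,3), (2,4)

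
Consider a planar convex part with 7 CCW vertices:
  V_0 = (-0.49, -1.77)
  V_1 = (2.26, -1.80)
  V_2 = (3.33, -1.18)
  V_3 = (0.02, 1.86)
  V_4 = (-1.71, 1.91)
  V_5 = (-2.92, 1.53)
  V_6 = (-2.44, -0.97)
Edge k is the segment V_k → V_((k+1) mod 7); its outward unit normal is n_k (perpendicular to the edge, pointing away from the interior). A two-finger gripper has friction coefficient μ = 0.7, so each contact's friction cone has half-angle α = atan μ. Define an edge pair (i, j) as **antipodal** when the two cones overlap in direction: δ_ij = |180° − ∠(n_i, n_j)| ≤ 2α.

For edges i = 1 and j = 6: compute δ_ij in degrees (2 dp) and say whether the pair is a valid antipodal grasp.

α = atan 0.7 = 34.99°;  2α = 69.98°
edge 1: e_1 = (+1.07, +0.62);  n_1 = (+0.5014, -0.8652)
edge 6: e_6 = (+1.95, -0.80);  n_6 = (-0.3796, -0.9252)
∠(n_1, n_6) = 52.40°
δ = |180° − 52.40°| = 127.60°
127.60° > 2α = 69.98°  →  invalid

δ = 127.60°, invalid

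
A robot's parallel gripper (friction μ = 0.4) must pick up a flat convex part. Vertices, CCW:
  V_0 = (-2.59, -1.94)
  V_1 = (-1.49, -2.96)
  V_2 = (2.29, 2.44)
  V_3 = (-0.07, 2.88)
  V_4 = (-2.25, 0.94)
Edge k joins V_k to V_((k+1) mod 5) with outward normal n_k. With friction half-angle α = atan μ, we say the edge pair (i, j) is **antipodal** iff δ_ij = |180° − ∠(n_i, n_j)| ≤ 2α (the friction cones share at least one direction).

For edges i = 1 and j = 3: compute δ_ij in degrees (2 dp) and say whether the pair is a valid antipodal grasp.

α = atan 0.4 = 21.80°;  2α = 43.60°
edge 1: e_1 = (+3.78, +5.40);  n_1 = (+0.8192, -0.5735)
edge 3: e_3 = (-2.18, -1.94);  n_3 = (-0.6648, +0.7470)
∠(n_1, n_3) = 166.66°
δ = |180° − 166.66°| = 13.34°
13.34° ≤ 2α = 43.60°  →  valid

δ = 13.34°, valid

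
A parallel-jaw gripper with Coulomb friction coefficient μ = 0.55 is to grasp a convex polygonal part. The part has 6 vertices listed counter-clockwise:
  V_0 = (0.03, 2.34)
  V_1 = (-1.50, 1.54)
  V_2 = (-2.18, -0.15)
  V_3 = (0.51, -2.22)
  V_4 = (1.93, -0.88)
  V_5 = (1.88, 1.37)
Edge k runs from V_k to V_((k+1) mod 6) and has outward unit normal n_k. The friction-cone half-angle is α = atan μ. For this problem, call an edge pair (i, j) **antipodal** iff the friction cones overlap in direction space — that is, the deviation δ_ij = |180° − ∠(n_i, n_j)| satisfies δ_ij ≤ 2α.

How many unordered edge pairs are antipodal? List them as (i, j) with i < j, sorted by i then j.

count = 5; pairs: (0,3), (1,3), (1,4), (2,4), (2,5)

α = atan 0.55 = 28.81°;  2α = 57.62°
n_0 = (-0.4634, +0.8862)
n_1 = (-0.9277, +0.3733)
n_2 = (-0.6099, -0.7925)
n_3 = (+0.6863, -0.7273)
n_4 = (+0.9998, +0.0222)
n_5 = (+0.4644, +0.8856)
  (0,1): δ = 139.52°  ·
  (0,2): δ = 65.18°  ·
  (0,3): δ = 15.74°  ✓
  (0,4): δ = 63.67°  ·
  (0,5): δ = 124.73°  ·
  (1,2): δ = 105.66°  ·
  (1,3): δ = 24.74°  ✓
  (1,4): δ = 23.19°  ✓
  (1,5): δ = 84.25°  ·
  (2,3): δ = 99.08°  ·
  (2,4): δ = 51.15°  ✓
  (2,5): δ = 9.91°  ✓
  (3,4): δ = 132.07°  ·
  (3,5): δ = 71.01°  ·
  (4,5): δ = 118.94°  ·
antipodal pairs: 5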